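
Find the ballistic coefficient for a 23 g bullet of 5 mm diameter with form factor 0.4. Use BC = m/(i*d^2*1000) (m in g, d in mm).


BC = m/(i*d^2*1000) = 23/(0.4 * 5^2 * 1000) = 0.0023

0.0023


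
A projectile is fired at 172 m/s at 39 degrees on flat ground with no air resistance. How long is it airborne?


T = 2*v0*sin(theta)/g = 2*172*sin(39°)/9.81 = 22.07 s

22.07 s


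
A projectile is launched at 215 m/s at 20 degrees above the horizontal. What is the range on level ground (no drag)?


R = v0^2 * sin(2*theta) / g = 215^2 * sin(2*20°) / 9.81 = 3029 m

3029 m


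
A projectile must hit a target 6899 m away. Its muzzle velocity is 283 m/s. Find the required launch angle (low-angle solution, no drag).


sin(2*theta) = R*g/v0^2 = 6899*9.81/283^2 = 0.84505, theta = arcsin(0.84505)/2 = 28.84°

28.84 degrees


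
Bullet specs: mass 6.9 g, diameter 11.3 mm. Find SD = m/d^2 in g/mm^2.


SD = m/d^2 = 6.9/11.3^2 = 0.05404 g/mm^2

0.05404 g/mm^2


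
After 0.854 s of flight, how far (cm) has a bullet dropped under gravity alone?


drop = 0.5*g*t^2 = 0.5*9.81*0.854^2 = 3.57729 m ≈ 357.7 cm

357.7 cm


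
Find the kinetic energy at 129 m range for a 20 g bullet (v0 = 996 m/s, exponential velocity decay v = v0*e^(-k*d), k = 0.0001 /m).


v = v0*exp(-k*d) = 996*exp(-0.0001*129) = 983.234 m/s
E = 0.5*m*v^2 = 0.5*0.02*983.234^2 = 9667 J

9667 J


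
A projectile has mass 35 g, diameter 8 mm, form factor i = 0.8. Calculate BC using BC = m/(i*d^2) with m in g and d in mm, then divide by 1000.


BC = m/(i*d^2*1000) = 35/(0.8 * 8^2 * 1000) = 0.0006836

0.0006836


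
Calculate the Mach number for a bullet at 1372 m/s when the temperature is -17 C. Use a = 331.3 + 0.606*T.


a = 331.3 + 0.606*(-17) = 320.998 m/s
M = v/a = 1372/320.998 = 4.274

4.274


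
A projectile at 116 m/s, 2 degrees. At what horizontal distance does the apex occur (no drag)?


R = v0^2*sin(2*theta)/g = 116^2*sin(2*2°)/9.81 = 95.6823 m
apex_dist = R/2 = 95.6823/2 = 47.84 m

47.84 m


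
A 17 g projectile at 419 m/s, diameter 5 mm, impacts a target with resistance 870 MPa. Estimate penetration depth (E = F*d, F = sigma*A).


A = pi*(d/2)^2 = pi*(5/2)^2 = 19.635 mm^2
E = 0.5*m*v^2 = 0.5*0.017*419^2 = 1492.27 J
depth = E/(sigma*A) = 1492.27 J / (870 MPa * 19.635 mm^2) = 1492.27/(870 * 19.635) m = 0.087357 m ≈ 87.36 mm

87.36 mm


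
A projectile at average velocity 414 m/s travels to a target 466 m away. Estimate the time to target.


t = d/v = 466/414 = 1.126 s

1.126 s


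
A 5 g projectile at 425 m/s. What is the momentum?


p = m*v = 0.005*425 = 2.125 kg·m/s

2.125 kg·m/s


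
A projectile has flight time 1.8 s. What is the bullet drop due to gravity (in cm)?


drop = 0.5*g*t^2 = 0.5*9.81*1.8^2 = 15.8922 m ≈ 1589 cm

1589 cm


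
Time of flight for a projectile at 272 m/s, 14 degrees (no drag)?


T = 2*v0*sin(theta)/g = 2*272*sin(14°)/9.81 = 13.42 s

13.42 s


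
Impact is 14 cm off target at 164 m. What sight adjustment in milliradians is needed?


1 mrad subtends 1 cm per 10 m of range, so adj = error_cm / (dist_m / 10) = 14 / (164/10) = 0.8537 mrad

0.8537 mrad


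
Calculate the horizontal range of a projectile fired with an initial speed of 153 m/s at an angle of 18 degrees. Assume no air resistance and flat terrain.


R = v0^2 * sin(2*theta) / g = 153^2 * sin(2*18°) / 9.81 = 1403 m

1403 m


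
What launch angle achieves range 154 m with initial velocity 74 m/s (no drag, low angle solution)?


sin(2*theta) = R*g/v0^2 = 154*9.81/74^2 = 0.275884, theta = arcsin(0.275884)/2 = 8.007°

8.007 degrees


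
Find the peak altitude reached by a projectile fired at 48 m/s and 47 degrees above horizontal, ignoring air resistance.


H = (v0*sin(theta))^2 / (2g) = (48*sin(47°))^2 / (2*9.81) = 62.81 m

62.81 m


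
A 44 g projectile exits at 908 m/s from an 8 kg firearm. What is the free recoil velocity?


v_recoil = m_p * v_p / m_gun = 0.044 * 908 / 8 = 4.994 m/s

4.994 m/s


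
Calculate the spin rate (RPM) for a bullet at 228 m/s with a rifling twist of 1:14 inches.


twist_m = 14*0.0254 = 0.3556 m
spin = v/twist = 228/0.3556 = 641.1699 rev/s
RPM = spin*60 = 641.1699*60 ≈ 38470 RPM

38470 RPM


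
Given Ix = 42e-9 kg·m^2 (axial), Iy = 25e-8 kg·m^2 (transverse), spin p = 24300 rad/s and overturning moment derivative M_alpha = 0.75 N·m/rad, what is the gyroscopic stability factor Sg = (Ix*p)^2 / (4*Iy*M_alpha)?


Sg = Ix^2 * p^2 / (4 * Iy * M_alpha) = (42e-9)^2 * 24300^2 / (4 * 25e-8 * 0.75) = 1.389

1.389


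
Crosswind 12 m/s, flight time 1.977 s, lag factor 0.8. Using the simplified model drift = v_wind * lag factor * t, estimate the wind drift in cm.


drift = v_wind * lag * t = 12 * 0.8 * 1.977 = 18.9792 m ≈ 1898 cm

1898 cm


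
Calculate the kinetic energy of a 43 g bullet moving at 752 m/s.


E = 0.5*m*v^2 = 0.5*0.043*752^2 = 12158 J

12158 J


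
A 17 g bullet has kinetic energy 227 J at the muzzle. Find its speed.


v = sqrt(2*E/m) = sqrt(2*227/0.017) = 163.4 m/s

163.4 m/s


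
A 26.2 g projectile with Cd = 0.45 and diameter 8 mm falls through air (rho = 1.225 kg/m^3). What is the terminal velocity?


A = pi*(d/2)^2 = pi*(8/2000)^2 = 5.02655e-05 m^2
vt = sqrt(2mg/(Cd*rho*A)) = sqrt(2*0.0262*9.81/(0.45 * 1.225 * 5.02655e-05)) = 136.2 m/s

136.2 m/s


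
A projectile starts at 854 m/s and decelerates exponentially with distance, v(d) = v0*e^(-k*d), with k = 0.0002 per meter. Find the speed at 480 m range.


v = v0*exp(-k*d) = 854*exp(-0.0002*480) = 775.8 m/s

775.8 m/s


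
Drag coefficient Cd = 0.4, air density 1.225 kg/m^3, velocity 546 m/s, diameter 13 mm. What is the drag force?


A = pi*(d/2)^2 = pi*(13/2000)^2 = 1.32732e-04 m^2
Fd = 0.5*Cd*rho*A*v^2 = 0.5*0.4*1.225*1.32732e-04*546^2 = 9.695 N

9.695 N


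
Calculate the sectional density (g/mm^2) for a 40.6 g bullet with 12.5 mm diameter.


SD = m/d^2 = 40.6/12.5^2 = 0.2598 g/mm^2

0.2598 g/mm^2


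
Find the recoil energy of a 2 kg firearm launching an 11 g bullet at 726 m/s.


v_r = m_p*v_p/m_gun = 0.011*726/2 = 3.993 m/s, E_r = 0.5*m_gun*v_r^2 = 0.5*2*3.993^2 = 15.94 J

15.94 J


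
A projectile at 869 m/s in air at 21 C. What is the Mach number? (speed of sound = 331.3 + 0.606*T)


a = 331.3 + 0.606*(21) = 344.026 m/s
M = v/a = 869/344.026 = 2.526

2.526


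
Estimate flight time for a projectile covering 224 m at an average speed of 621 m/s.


t = d/v = 224/621 = 0.3607 s

0.3607 s


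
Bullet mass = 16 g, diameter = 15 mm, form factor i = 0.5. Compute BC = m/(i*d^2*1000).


BC = m/(i*d^2*1000) = 16/(0.5 * 15^2 * 1000) = 0.0001422

0.0001422


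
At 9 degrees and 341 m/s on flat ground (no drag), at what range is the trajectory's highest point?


R = v0^2*sin(2*theta)/g = 341^2*sin(2*9°)/9.81 = 3662.88 m
apex_dist = R/2 = 3662.88/2 = 1831 m

1831 m


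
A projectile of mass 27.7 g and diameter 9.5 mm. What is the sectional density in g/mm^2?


SD = m/d^2 = 27.7/9.5^2 = 0.3069 g/mm^2

0.3069 g/mm^2


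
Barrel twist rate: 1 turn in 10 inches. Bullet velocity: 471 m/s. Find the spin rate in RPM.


twist_m = 10*0.0254 = 0.254 m
spin = v/twist = 471/0.254 = 1854.331 rev/s
RPM = spin*60 = 1854.331*60 ≈ 111260 RPM

111260 RPM


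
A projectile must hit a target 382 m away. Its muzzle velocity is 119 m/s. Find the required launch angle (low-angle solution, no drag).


sin(2*theta) = R*g/v0^2 = 382*9.81/119^2 = 0.26463, theta = arcsin(0.26463)/2 = 7.672°

7.672 degrees


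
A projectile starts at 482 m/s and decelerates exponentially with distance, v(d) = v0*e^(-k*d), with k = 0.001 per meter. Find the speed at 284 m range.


v = v0*exp(-k*d) = 482*exp(-0.001*284) = 362.8 m/s

362.8 m/s


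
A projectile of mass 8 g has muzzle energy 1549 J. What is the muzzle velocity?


v = sqrt(2*E/m) = sqrt(2*1549/0.008) = 622.3 m/s

622.3 m/s


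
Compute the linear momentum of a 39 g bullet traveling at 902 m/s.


p = m*v = 0.039*902 = 35.18 kg·m/s

35.18 kg·m/s


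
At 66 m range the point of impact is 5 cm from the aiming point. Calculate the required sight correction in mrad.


1 mrad subtends 1 cm per 10 m of range, so adj = error_cm / (dist_m / 10) = 5 / (66/10) = 0.7576 mrad

0.7576 mrad


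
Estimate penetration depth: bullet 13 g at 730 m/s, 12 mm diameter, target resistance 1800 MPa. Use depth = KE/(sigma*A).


A = pi*(d/2)^2 = pi*(12/2)^2 = 113.097 mm^2
E = 0.5*m*v^2 = 0.5*0.013*730^2 = 3463.85 J
depth = E/(sigma*A) = 3463.85 J / (1800 MPa * 113.097 mm^2) = 3463.85/(1800 * 113.097) m = 0.0170151 m ≈ 17.02 mm

17.02 mm


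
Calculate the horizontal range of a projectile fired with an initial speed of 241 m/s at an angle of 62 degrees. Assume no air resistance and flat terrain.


R = v0^2 * sin(2*theta) / g = 241^2 * sin(2*62°) / 9.81 = 4908 m

4908 m


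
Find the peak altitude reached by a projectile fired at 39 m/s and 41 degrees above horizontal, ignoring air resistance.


H = (v0*sin(theta))^2 / (2g) = (39*sin(41°))^2 / (2*9.81) = 33.37 m

33.37 m


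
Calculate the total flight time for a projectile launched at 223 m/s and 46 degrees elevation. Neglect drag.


T = 2*v0*sin(theta)/g = 2*223*sin(46°)/9.81 = 32.7 s

32.7 s


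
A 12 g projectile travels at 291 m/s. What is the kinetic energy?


E = 0.5*m*v^2 = 0.5*0.012*291^2 = 508.1 J

508.1 J


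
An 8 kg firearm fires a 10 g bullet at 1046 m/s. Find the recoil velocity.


v_recoil = m_p * v_p / m_gun = 0.01 * 1046 / 8 = 1.308 m/s

1.308 m/s


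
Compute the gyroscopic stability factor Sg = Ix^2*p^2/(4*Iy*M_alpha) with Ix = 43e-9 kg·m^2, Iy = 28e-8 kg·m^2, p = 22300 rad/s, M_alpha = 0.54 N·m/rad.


Sg = Ix^2 * p^2 / (4 * Iy * M_alpha) = (43e-9)^2 * 22300^2 / (4 * 28e-8 * 0.54) = 1.52

1.52


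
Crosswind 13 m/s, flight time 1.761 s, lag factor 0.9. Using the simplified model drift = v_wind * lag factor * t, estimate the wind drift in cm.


drift = v_wind * lag * t = 13 * 0.9 * 1.761 = 20.6037 m ≈ 2060 cm

2060 cm


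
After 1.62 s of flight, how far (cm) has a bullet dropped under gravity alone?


drop = 0.5*g*t^2 = 0.5*9.81*1.62^2 = 12.8727 m ≈ 1287 cm

1287 cm


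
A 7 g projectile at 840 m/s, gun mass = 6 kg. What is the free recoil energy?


v_r = m_p*v_p/m_gun = 0.007*840/6 = 0.98 m/s, E_r = 0.5*m_gun*v_r^2 = 0.5*6*0.98^2 = 2.881 J

2.881 J


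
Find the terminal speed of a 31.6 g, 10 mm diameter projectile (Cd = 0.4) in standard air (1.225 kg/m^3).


A = pi*(d/2)^2 = pi*(10/2000)^2 = 7.85398e-05 m^2
vt = sqrt(2mg/(Cd*rho*A)) = sqrt(2*0.0316*9.81/(0.4 * 1.225 * 7.85398e-05)) = 126.9 m/s

126.9 m/s


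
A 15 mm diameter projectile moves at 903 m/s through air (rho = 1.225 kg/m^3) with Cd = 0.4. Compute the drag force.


A = pi*(d/2)^2 = pi*(15/2000)^2 = 1.76715e-04 m^2
Fd = 0.5*Cd*rho*A*v^2 = 0.5*0.4*1.225*1.76715e-04*903^2 = 35.3 N

35.3 N


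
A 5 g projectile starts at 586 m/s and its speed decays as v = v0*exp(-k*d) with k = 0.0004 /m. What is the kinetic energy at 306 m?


v = v0*exp(-k*d) = 586*exp(-0.0004*306) = 518.49 m/s
E = 0.5*m*v^2 = 0.5*0.005*518.49^2 = 672.1 J

672.1 J


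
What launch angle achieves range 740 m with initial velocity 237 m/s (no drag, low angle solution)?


sin(2*theta) = R*g/v0^2 = 740*9.81/237^2 = 0.129242, theta = arcsin(0.129242)/2 = 3.713°

3.713 degrees


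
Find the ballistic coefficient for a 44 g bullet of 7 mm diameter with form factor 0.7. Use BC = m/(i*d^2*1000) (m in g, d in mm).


BC = m/(i*d^2*1000) = 44/(0.7 * 7^2 * 1000) = 0.001283

0.001283


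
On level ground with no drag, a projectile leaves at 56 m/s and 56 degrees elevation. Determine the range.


R = v0^2 * sin(2*theta) / g = 56^2 * sin(2*56°) / 9.81 = 296.4 m

296.4 m


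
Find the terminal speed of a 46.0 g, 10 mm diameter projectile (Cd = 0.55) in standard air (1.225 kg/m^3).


A = pi*(d/2)^2 = pi*(10/2000)^2 = 7.85398e-05 m^2
vt = sqrt(2mg/(Cd*rho*A)) = sqrt(2*0.046*9.81/(0.55 * 1.225 * 7.85398e-05)) = 130.6 m/s

130.6 m/s


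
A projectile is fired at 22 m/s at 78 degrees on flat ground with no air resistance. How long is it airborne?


T = 2*v0*sin(theta)/g = 2*22*sin(78°)/9.81 = 4.387 s

4.387 s


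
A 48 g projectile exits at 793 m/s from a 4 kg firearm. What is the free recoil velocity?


v_recoil = m_p * v_p / m_gun = 0.048 * 793 / 4 = 9.516 m/s

9.516 m/s


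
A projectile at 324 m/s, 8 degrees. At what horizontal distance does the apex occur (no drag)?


R = v0^2*sin(2*theta)/g = 324^2*sin(2*8°)/9.81 = 2949.57 m
apex_dist = R/2 = 2949.57/2 = 1475 m

1475 m


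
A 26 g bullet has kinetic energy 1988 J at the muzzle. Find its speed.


v = sqrt(2*E/m) = sqrt(2*1988/0.026) = 391.1 m/s

391.1 m/s


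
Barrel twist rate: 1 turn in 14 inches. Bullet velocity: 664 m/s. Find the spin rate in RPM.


twist_m = 14*0.0254 = 0.3556 m
spin = v/twist = 664/0.3556 = 1867.267 rev/s
RPM = spin*60 = 1867.267*60 ≈ 112036 RPM

112036 RPM


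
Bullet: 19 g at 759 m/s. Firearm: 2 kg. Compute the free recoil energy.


v_r = m_p*v_p/m_gun = 0.019*759/2 = 7.2105 m/s, E_r = 0.5*m_gun*v_r^2 = 0.5*2*7.2105^2 = 51.99 J

51.99 J


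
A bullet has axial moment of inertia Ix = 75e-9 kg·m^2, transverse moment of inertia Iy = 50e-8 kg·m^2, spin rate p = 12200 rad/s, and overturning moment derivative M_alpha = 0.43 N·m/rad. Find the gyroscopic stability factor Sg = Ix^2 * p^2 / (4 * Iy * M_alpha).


Sg = Ix^2 * p^2 / (4 * Iy * M_alpha) = (75e-9)^2 * 12200^2 / (4 * 50e-8 * 0.43) = 0.9735

0.9735


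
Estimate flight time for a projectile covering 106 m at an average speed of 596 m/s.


t = d/v = 106/596 = 0.1779 s

0.1779 s


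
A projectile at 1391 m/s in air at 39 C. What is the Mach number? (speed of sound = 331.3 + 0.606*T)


a = 331.3 + 0.606*(39) = 354.934 m/s
M = v/a = 1391/354.934 = 3.919

3.919


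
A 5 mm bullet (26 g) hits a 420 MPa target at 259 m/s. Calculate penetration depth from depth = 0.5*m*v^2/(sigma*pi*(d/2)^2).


A = pi*(d/2)^2 = pi*(5/2)^2 = 19.635 mm^2
E = 0.5*m*v^2 = 0.5*0.026*259^2 = 872.053 J
depth = E/(sigma*A) = 872.053 J / (420 MPa * 19.635 mm^2) = 872.053/(420 * 19.635) m = 0.105746 m ≈ 105.7 mm

105.7 mm


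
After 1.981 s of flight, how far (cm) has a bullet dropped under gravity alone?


drop = 0.5*g*t^2 = 0.5*9.81*1.981^2 = 19.249 m ≈ 1925 cm

1925 cm


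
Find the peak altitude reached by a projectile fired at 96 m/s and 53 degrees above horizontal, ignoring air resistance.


H = (v0*sin(theta))^2 / (2g) = (96*sin(53°))^2 / (2*9.81) = 299.6 m

299.6 m


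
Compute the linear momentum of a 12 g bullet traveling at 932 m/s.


p = m*v = 0.012*932 = 11.18 kg·m/s

11.18 kg·m/s


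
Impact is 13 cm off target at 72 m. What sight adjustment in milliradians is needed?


1 mrad subtends 1 cm per 10 m of range, so adj = error_cm / (dist_m / 10) = 13 / (72/10) = 1.806 mrad

1.806 mrad


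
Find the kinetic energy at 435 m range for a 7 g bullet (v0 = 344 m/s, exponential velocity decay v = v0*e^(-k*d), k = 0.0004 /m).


v = v0*exp(-k*d) = 344*exp(-0.0004*435) = 289.062 m/s
E = 0.5*m*v^2 = 0.5*0.007*289.062^2 = 292.4 J

292.4 J


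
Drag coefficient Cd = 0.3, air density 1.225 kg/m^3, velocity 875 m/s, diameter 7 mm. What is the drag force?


A = pi*(d/2)^2 = pi*(7/2000)^2 = 3.84845e-05 m^2
Fd = 0.5*Cd*rho*A*v^2 = 0.5*0.3*1.225*3.84845e-05*875^2 = 5.414 N

5.414 N


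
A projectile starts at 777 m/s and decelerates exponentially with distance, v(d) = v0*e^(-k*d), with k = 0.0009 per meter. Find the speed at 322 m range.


v = v0*exp(-k*d) = 777*exp(-0.0009*322) = 581.5 m/s

581.5 m/s


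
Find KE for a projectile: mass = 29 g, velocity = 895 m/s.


E = 0.5*m*v^2 = 0.5*0.029*895^2 = 11615 J

11615 J


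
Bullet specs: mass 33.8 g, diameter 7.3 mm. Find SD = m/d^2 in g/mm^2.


SD = m/d^2 = 33.8/7.3^2 = 0.6343 g/mm^2

0.6343 g/mm^2


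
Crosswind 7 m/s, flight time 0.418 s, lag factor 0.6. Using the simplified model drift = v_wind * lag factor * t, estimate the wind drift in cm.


drift = v_wind * lag * t = 7 * 0.6 * 0.418 = 1.7556 m ≈ 175.6 cm

175.6 cm


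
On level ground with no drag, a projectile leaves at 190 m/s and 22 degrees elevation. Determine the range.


R = v0^2 * sin(2*theta) / g = 190^2 * sin(2*22°) / 9.81 = 2556 m

2556 m


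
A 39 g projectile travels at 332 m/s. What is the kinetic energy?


E = 0.5*m*v^2 = 0.5*0.039*332^2 = 2149 J

2149 J


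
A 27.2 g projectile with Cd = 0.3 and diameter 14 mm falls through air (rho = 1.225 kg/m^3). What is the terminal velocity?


A = pi*(d/2)^2 = pi*(14/2000)^2 = 1.53938e-04 m^2
vt = sqrt(2mg/(Cd*rho*A)) = sqrt(2*0.0272*9.81/(0.3 * 1.225 * 1.53938e-04)) = 97.13 m/s

97.13 m/s


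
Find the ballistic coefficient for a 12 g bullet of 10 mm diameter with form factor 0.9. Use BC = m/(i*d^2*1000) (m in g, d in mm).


BC = m/(i*d^2*1000) = 12/(0.9 * 10^2 * 1000) = 0.0001333

0.0001333


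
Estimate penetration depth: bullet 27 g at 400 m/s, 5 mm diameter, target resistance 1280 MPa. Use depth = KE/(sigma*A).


A = pi*(d/2)^2 = pi*(5/2)^2 = 19.635 mm^2
E = 0.5*m*v^2 = 0.5*0.027*400^2 = 2160 J
depth = E/(sigma*A) = 2160 J / (1280 MPa * 19.635 mm^2) = 2160/(1280 * 19.635) m = 0.0859437 m ≈ 85.94 mm

85.94 mm


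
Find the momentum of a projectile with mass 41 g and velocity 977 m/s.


p = m*v = 0.041*977 = 40.06 kg·m/s

40.06 kg·m/s


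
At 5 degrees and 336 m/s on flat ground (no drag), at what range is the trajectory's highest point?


R = v0^2*sin(2*theta)/g = 336^2*sin(2*5°)/9.81 = 1998.39 m
apex_dist = R/2 = 1998.39/2 = 999.2 m

999.2 m


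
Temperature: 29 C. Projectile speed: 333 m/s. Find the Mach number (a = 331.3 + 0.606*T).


a = 331.3 + 0.606*(29) = 348.874 m/s
M = v/a = 333/348.874 = 0.9545

0.9545


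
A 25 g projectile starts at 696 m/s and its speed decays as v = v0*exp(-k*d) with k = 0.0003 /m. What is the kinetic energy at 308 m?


v = v0*exp(-k*d) = 696*exp(-0.0003*308) = 634.571 m/s
E = 0.5*m*v^2 = 0.5*0.025*634.571^2 = 5034 J

5034 J


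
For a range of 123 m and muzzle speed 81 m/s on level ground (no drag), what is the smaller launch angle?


sin(2*theta) = R*g/v0^2 = 123*9.81/81^2 = 0.183909, theta = arcsin(0.183909)/2 = 5.299°

5.299 degrees


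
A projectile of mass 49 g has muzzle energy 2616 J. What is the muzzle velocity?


v = sqrt(2*E/m) = sqrt(2*2616/0.049) = 326.8 m/s

326.8 m/s


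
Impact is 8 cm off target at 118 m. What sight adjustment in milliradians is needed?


1 mrad subtends 1 cm per 10 m of range, so adj = error_cm / (dist_m / 10) = 8 / (118/10) = 0.678 mrad

0.678 mrad


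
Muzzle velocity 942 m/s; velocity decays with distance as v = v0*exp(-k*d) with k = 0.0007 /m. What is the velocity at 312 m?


v = v0*exp(-k*d) = 942*exp(-0.0007*312) = 757.2 m/s

757.2 m/s


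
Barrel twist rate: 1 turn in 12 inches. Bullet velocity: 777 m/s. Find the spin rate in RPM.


twist_m = 12*0.0254 = 0.3048 m
spin = v/twist = 777/0.3048 = 2549.213 rev/s
RPM = spin*60 = 2549.213*60 ≈ 152953 RPM

152953 RPM


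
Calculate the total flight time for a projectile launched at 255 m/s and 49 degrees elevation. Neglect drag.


T = 2*v0*sin(theta)/g = 2*255*sin(49°)/9.81 = 39.24 s

39.24 s


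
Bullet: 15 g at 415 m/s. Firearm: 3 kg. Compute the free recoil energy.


v_r = m_p*v_p/m_gun = 0.015*415/3 = 2.075 m/s, E_r = 0.5*m_gun*v_r^2 = 0.5*3*2.075^2 = 6.458 J

6.458 J


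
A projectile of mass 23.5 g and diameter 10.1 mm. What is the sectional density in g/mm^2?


SD = m/d^2 = 23.5/10.1^2 = 0.2304 g/mm^2

0.2304 g/mm^2


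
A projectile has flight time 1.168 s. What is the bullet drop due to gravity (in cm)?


drop = 0.5*g*t^2 = 0.5*9.81*1.168^2 = 6.69152 m ≈ 669.2 cm

669.2 cm


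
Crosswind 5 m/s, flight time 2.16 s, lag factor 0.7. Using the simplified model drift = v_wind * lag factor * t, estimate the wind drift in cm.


drift = v_wind * lag * t = 5 * 0.7 * 2.16 = 7.56 m ≈ 756 cm

756 cm


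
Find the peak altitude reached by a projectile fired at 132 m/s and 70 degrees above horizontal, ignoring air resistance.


H = (v0*sin(theta))^2 / (2g) = (132*sin(70°))^2 / (2*9.81) = 784.2 m

784.2 m


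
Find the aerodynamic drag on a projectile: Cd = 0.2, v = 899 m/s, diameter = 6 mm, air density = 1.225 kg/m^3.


A = pi*(d/2)^2 = pi*(6/2000)^2 = 2.82743e-05 m^2
Fd = 0.5*Cd*rho*A*v^2 = 0.5*0.2*1.225*2.82743e-05*899^2 = 2.799 N

2.799 N


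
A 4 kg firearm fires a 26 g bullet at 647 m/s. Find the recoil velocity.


v_recoil = m_p * v_p / m_gun = 0.026 * 647 / 4 = 4.205 m/s

4.205 m/s


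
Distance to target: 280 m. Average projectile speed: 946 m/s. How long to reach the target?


t = d/v = 280/946 = 0.296 s

0.296 s


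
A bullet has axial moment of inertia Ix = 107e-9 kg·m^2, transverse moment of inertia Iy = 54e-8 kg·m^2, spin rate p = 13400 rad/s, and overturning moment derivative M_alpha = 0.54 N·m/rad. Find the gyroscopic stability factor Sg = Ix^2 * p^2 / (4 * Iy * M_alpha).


Sg = Ix^2 * p^2 / (4 * Iy * M_alpha) = (107e-9)^2 * 13400^2 / (4 * 54e-8 * 0.54) = 1.763

1.763


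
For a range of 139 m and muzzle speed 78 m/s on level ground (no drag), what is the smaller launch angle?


sin(2*theta) = R*g/v0^2 = 139*9.81/78^2 = 0.224127, theta = arcsin(0.224127)/2 = 6.476°

6.476 degrees


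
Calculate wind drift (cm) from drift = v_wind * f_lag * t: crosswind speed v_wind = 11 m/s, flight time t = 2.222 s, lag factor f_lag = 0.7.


drift = v_wind * lag * t = 11 * 0.7 * 2.222 = 17.1094 m ≈ 1711 cm

1711 cm


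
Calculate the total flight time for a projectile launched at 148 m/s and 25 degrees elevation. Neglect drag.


T = 2*v0*sin(theta)/g = 2*148*sin(25°)/9.81 = 12.75 s

12.75 s


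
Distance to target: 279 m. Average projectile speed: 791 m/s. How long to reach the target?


t = d/v = 279/791 = 0.3527 s

0.3527 s


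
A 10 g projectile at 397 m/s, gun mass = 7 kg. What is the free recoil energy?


v_r = m_p*v_p/m_gun = 0.01*397/7 = 0.567143 m/s, E_r = 0.5*m_gun*v_r^2 = 0.5*7*0.567143^2 = 1.126 J

1.126 J


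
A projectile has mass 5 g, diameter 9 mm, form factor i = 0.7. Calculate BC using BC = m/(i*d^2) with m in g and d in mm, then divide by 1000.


BC = m/(i*d^2*1000) = 5/(0.7 * 9^2 * 1000) = 8.818e-05

8.818e-05


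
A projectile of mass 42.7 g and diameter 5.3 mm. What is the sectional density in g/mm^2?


SD = m/d^2 = 42.7/5.3^2 = 1.52 g/mm^2

1.52 g/mm^2


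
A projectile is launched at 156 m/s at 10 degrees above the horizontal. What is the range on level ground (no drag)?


R = v0^2 * sin(2*theta) / g = 156^2 * sin(2*10°) / 9.81 = 848.5 m

848.5 m


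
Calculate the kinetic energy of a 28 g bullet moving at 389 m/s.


E = 0.5*m*v^2 = 0.5*0.028*389^2 = 2118 J

2118 J


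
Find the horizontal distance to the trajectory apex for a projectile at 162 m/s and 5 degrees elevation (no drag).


R = v0^2*sin(2*theta)/g = 162^2*sin(2*5°)/9.81 = 464.549 m
apex_dist = R/2 = 464.549/2 = 232.3 m

232.3 m


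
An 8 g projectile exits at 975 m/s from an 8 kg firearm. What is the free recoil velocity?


v_recoil = m_p * v_p / m_gun = 0.008 * 975 / 8 = 0.975 m/s

0.975 m/s


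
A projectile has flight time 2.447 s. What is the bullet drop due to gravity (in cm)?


drop = 0.5*g*t^2 = 0.5*9.81*2.447^2 = 29.3702 m ≈ 2937 cm

2937 cm


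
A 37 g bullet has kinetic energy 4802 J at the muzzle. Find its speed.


v = sqrt(2*E/m) = sqrt(2*4802/0.037) = 509.5 m/s

509.5 m/s


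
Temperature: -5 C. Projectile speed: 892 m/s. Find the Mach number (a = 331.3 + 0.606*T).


a = 331.3 + 0.606*(-5) = 328.27 m/s
M = v/a = 892/328.27 = 2.717

2.717


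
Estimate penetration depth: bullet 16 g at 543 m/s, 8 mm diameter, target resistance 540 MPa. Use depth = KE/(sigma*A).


A = pi*(d/2)^2 = pi*(8/2)^2 = 50.2655 mm^2
E = 0.5*m*v^2 = 0.5*0.016*543^2 = 2358.79 J
depth = E/(sigma*A) = 2358.79 J / (540 MPa * 50.2655 mm^2) = 2358.79/(540 * 50.2655) m = 0.0869013 m ≈ 86.9 mm

86.9 mm


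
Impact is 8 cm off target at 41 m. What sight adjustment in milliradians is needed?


1 mrad subtends 1 cm per 10 m of range, so adj = error_cm / (dist_m / 10) = 8 / (41/10) = 1.951 mrad

1.951 mrad


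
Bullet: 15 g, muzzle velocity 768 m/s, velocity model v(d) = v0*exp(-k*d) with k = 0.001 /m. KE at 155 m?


v = v0*exp(-k*d) = 768*exp(-0.001*155) = 657.727 m/s
E = 0.5*m*v^2 = 0.5*0.015*657.727^2 = 3245 J

3245 J


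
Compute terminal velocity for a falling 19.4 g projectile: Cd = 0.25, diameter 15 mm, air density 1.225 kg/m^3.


A = pi*(d/2)^2 = pi*(15/2000)^2 = 1.76715e-04 m^2
vt = sqrt(2mg/(Cd*rho*A)) = sqrt(2*0.0194*9.81/(0.25 * 1.225 * 1.76715e-04)) = 83.86 m/s

83.86 m/s


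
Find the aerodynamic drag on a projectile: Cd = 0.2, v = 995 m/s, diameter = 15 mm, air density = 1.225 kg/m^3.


A = pi*(d/2)^2 = pi*(15/2000)^2 = 1.76715e-04 m^2
Fd = 0.5*Cd*rho*A*v^2 = 0.5*0.2*1.225*1.76715e-04*995^2 = 21.43 N

21.43 N


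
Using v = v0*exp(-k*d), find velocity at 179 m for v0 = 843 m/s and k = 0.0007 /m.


v = v0*exp(-k*d) = 843*exp(-0.0007*179) = 743.7 m/s

743.7 m/s


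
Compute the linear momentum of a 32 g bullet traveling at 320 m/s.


p = m*v = 0.032*320 = 10.24 kg·m/s

10.24 kg·m/s


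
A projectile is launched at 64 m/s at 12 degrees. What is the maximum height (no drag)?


H = (v0*sin(theta))^2 / (2g) = (64*sin(12°))^2 / (2*9.81) = 9.024 m

9.024 m


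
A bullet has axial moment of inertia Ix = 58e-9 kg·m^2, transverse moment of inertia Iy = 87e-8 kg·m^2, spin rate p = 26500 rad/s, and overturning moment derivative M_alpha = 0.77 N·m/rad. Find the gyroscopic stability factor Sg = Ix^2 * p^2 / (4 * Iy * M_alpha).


Sg = Ix^2 * p^2 / (4 * Iy * M_alpha) = (58e-9)^2 * 26500^2 / (4 * 87e-8 * 0.77) = 0.8816

0.8816


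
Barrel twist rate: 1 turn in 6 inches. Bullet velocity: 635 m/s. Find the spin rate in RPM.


twist_m = 6*0.0254 = 0.1524 m
spin = v/twist = 635/0.1524 = 4166.667 rev/s
RPM = spin*60 = 4166.667*60 ≈ 250000 RPM

250000 RPM


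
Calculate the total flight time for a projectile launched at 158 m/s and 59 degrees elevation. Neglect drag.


T = 2*v0*sin(theta)/g = 2*158*sin(59°)/9.81 = 27.61 s

27.61 s


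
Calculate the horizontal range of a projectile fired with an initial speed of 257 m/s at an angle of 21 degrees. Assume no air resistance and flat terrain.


R = v0^2 * sin(2*theta) / g = 257^2 * sin(2*21°) / 9.81 = 4505 m

4505 m


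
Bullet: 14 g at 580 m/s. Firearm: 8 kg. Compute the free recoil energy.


v_r = m_p*v_p/m_gun = 0.014*580/8 = 1.015 m/s, E_r = 0.5*m_gun*v_r^2 = 0.5*8*1.015^2 = 4.121 J

4.121 J


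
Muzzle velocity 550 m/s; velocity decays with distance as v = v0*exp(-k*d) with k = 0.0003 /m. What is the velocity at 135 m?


v = v0*exp(-k*d) = 550*exp(-0.0003*135) = 528.2 m/s

528.2 m/s


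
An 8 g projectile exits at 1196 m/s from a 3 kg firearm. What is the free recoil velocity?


v_recoil = m_p * v_p / m_gun = 0.008 * 1196 / 3 = 3.189 m/s

3.189 m/s


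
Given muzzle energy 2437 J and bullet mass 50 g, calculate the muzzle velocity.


v = sqrt(2*E/m) = sqrt(2*2437/0.05) = 312.2 m/s

312.2 m/s


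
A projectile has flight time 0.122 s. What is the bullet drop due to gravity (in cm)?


drop = 0.5*g*t^2 = 0.5*9.81*0.122^2 = 0.073006 m ≈ 7.301 cm

7.301 cm


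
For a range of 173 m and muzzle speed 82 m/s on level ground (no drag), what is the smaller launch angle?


sin(2*theta) = R*g/v0^2 = 173*9.81/82^2 = 0.252399, theta = arcsin(0.252399)/2 = 7.31°

7.31 degrees


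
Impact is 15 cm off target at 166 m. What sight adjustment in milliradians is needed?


1 mrad subtends 1 cm per 10 m of range, so adj = error_cm / (dist_m / 10) = 15 / (166/10) = 0.9036 mrad

0.9036 mrad


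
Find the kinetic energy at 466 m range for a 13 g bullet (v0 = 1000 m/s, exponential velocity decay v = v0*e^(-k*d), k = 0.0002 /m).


v = v0*exp(-k*d) = 1000*exp(-0.0002*466) = 911.011 m/s
E = 0.5*m*v^2 = 0.5*0.013*911.011^2 = 5395 J

5395 J


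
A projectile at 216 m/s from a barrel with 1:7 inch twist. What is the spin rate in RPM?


twist_m = 7*0.0254 = 0.1778 m
spin = v/twist = 216/0.1778 = 1214.848 rev/s
RPM = spin*60 = 1214.848*60 ≈ 72891 RPM

72891 RPM


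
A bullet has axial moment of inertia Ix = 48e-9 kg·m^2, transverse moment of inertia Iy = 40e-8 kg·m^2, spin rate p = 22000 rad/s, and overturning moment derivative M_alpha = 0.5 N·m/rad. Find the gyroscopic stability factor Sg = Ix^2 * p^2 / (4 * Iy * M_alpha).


Sg = Ix^2 * p^2 / (4 * Iy * M_alpha) = (48e-9)^2 * 22000^2 / (4 * 40e-8 * 0.5) = 1.394

1.394


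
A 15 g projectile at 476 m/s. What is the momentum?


p = m*v = 0.015*476 = 7.14 kg·m/s

7.14 kg·m/s


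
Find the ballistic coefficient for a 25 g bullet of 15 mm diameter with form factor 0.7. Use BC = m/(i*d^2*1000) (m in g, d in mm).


BC = m/(i*d^2*1000) = 25/(0.7 * 15^2 * 1000) = 0.0001587

0.0001587


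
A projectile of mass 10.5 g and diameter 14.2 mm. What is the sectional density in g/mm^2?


SD = m/d^2 = 10.5/14.2^2 = 0.05207 g/mm^2

0.05207 g/mm^2


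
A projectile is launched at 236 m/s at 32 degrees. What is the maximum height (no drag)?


H = (v0*sin(theta))^2 / (2g) = (236*sin(32°))^2 / (2*9.81) = 797.2 m

797.2 m


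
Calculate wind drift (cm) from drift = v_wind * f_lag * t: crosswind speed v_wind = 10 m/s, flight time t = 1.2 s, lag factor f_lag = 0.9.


drift = v_wind * lag * t = 10 * 0.9 * 1.2 = 10.8 m ≈ 1080 cm

1080 cm


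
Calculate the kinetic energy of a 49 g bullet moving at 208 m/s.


E = 0.5*m*v^2 = 0.5*0.049*208^2 = 1060 J

1060 J


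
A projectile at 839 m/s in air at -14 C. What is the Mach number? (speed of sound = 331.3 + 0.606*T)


a = 331.3 + 0.606*(-14) = 322.816 m/s
M = v/a = 839/322.816 = 2.599

2.599


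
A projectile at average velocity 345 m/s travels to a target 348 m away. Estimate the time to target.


t = d/v = 348/345 = 1.009 s

1.009 s


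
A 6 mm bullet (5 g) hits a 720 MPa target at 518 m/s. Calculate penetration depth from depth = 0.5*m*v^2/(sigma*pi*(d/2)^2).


A = pi*(d/2)^2 = pi*(6/2)^2 = 28.2743 mm^2
E = 0.5*m*v^2 = 0.5*0.005*518^2 = 670.81 J
depth = E/(sigma*A) = 670.81 J / (720 MPa * 28.2743 mm^2) = 670.81/(720 * 28.2743) m = 0.0329515 m ≈ 32.95 mm

32.95 mm


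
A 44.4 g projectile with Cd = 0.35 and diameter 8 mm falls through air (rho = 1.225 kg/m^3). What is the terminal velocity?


A = pi*(d/2)^2 = pi*(8/2000)^2 = 5.02655e-05 m^2
vt = sqrt(2mg/(Cd*rho*A)) = sqrt(2*0.0444*9.81/(0.35 * 1.225 * 5.02655e-05)) = 201 m/s

201 m/s


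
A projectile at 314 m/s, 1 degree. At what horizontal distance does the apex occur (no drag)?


R = v0^2*sin(2*theta)/g = 314^2*sin(2*1°)/9.81 = 350.76 m
apex_dist = R/2 = 350.76/2 = 175.4 m

175.4 m


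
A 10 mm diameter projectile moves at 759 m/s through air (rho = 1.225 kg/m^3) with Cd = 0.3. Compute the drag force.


A = pi*(d/2)^2 = pi*(10/2000)^2 = 7.85398e-05 m^2
Fd = 0.5*Cd*rho*A*v^2 = 0.5*0.3*1.225*7.85398e-05*759^2 = 8.314 N

8.314 N


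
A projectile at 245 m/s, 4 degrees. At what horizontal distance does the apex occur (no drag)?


R = v0^2*sin(2*theta)/g = 245^2*sin(2*4°)/9.81 = 851.566 m
apex_dist = R/2 = 851.566/2 = 425.8 m

425.8 m


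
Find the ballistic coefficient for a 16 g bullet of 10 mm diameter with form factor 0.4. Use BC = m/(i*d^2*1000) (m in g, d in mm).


BC = m/(i*d^2*1000) = 16/(0.4 * 10^2 * 1000) = 0.0004

0.0004


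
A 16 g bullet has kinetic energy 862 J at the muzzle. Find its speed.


v = sqrt(2*E/m) = sqrt(2*862/0.016) = 328.3 m/s

328.3 m/s


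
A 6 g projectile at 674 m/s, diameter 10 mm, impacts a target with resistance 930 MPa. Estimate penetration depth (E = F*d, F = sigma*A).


A = pi*(d/2)^2 = pi*(10/2)^2 = 78.5398 mm^2
E = 0.5*m*v^2 = 0.5*0.006*674^2 = 1362.83 J
depth = E/(sigma*A) = 1362.83 J / (930 MPa * 78.5398 mm^2) = 1362.83/(930 * 78.5398) m = 0.0186581 m ≈ 18.66 mm

18.66 mm


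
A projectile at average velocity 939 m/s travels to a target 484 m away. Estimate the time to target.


t = d/v = 484/939 = 0.5154 s

0.5154 s


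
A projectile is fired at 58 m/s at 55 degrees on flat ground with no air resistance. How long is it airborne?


T = 2*v0*sin(theta)/g = 2*58*sin(55°)/9.81 = 9.686 s

9.686 s


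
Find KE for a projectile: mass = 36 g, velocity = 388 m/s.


E = 0.5*m*v^2 = 0.5*0.036*388^2 = 2710 J

2710 J


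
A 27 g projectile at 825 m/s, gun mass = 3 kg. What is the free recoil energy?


v_r = m_p*v_p/m_gun = 0.027*825/3 = 7.425 m/s, E_r = 0.5*m_gun*v_r^2 = 0.5*3*7.425^2 = 82.7 J

82.7 J


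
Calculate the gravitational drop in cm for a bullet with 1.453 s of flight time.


drop = 0.5*g*t^2 = 0.5*9.81*1.453^2 = 10.3555 m ≈ 1036 cm

1036 cm


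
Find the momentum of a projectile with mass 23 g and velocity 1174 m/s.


p = m*v = 0.023*1174 = 27 kg·m/s

27 kg·m/s


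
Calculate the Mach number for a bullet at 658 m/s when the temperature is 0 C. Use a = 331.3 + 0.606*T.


a = 331.3 + 0.606*(0) = 331.3 m/s
M = v/a = 658/331.3 = 1.986

1.986


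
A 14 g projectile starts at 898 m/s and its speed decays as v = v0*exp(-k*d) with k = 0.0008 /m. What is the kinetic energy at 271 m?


v = v0*exp(-k*d) = 898*exp(-0.0008*271) = 722.972 m/s
E = 0.5*m*v^2 = 0.5*0.014*722.972^2 = 3659 J

3659 J


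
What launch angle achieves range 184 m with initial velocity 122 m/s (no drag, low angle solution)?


sin(2*theta) = R*g/v0^2 = 184*9.81/122^2 = 0.121274, theta = arcsin(0.121274)/2 = 3.483°

3.483 degrees


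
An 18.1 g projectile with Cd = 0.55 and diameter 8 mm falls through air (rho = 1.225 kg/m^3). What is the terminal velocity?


A = pi*(d/2)^2 = pi*(8/2000)^2 = 5.02655e-05 m^2
vt = sqrt(2mg/(Cd*rho*A)) = sqrt(2*0.0181*9.81/(0.55 * 1.225 * 5.02655e-05)) = 102.4 m/s

102.4 m/s


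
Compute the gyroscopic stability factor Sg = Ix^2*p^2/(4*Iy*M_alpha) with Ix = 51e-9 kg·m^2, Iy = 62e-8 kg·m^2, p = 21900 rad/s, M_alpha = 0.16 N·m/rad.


Sg = Ix^2 * p^2 / (4 * Iy * M_alpha) = (51e-9)^2 * 21900^2 / (4 * 62e-8 * 0.16) = 3.144

3.144


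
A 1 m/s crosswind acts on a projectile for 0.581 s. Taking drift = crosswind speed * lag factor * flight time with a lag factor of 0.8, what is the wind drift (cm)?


drift = v_wind * lag * t = 1 * 0.8 * 0.581 = 0.4648 m ≈ 46.48 cm

46.48 cm


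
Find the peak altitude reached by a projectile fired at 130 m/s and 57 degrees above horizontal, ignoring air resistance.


H = (v0*sin(theta))^2 / (2g) = (130*sin(57°))^2 / (2*9.81) = 605.9 m

605.9 m


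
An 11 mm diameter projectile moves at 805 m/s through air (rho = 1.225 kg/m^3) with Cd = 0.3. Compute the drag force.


A = pi*(d/2)^2 = pi*(11/2000)^2 = 9.50332e-05 m^2
Fd = 0.5*Cd*rho*A*v^2 = 0.5*0.3*1.225*9.50332e-05*805^2 = 11.32 N

11.32 N


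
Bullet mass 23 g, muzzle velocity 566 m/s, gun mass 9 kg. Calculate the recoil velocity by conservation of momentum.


v_recoil = m_p * v_p / m_gun = 0.023 * 566 / 9 = 1.446 m/s

1.446 m/s


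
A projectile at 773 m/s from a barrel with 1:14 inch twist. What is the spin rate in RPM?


twist_m = 14*0.0254 = 0.3556 m
spin = v/twist = 773/0.3556 = 2173.791 rev/s
RPM = spin*60 = 2173.791*60 ≈ 130427 RPM

130427 RPM


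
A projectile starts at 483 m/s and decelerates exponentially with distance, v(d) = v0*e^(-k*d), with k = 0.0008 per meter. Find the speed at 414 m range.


v = v0*exp(-k*d) = 483*exp(-0.0008*414) = 346.8 m/s

346.8 m/s


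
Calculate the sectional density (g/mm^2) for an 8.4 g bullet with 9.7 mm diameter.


SD = m/d^2 = 8.4/9.7^2 = 0.08928 g/mm^2

0.08928 g/mm^2


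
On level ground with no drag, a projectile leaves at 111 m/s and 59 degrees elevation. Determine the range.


R = v0^2 * sin(2*theta) / g = 111^2 * sin(2*59°) / 9.81 = 1109 m

1109 m


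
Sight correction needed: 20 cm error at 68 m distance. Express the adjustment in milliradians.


1 mrad subtends 1 cm per 10 m of range, so adj = error_cm / (dist_m / 10) = 20 / (68/10) = 2.941 mrad

2.941 mrad


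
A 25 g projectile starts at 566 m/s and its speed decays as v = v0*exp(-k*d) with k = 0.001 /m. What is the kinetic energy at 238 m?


v = v0*exp(-k*d) = 566*exp(-0.001*238) = 446.123 m/s
E = 0.5*m*v^2 = 0.5*0.025*446.123^2 = 2488 J

2488 J


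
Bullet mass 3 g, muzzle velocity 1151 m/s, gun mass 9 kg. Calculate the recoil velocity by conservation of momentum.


v_recoil = m_p * v_p / m_gun = 0.003 * 1151 / 9 = 0.3837 m/s

0.3837 m/s


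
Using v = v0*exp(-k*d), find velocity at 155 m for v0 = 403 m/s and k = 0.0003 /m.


v = v0*exp(-k*d) = 403*exp(-0.0003*155) = 384.7 m/s

384.7 m/s


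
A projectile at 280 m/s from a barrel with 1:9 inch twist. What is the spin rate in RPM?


twist_m = 9*0.0254 = 0.2286 m
spin = v/twist = 280/0.2286 = 1224.847 rev/s
RPM = spin*60 = 1224.847*60 ≈ 73491 RPM

73491 RPM


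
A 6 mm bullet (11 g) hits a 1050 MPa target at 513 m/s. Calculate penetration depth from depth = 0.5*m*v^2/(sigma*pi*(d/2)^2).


A = pi*(d/2)^2 = pi*(6/2)^2 = 28.2743 mm^2
E = 0.5*m*v^2 = 0.5*0.011*513^2 = 1447.43 J
depth = E/(sigma*A) = 1447.43 J / (1050 MPa * 28.2743 mm^2) = 1447.43/(1050 * 28.2743) m = 0.0487546 m ≈ 48.75 mm

48.75 mm


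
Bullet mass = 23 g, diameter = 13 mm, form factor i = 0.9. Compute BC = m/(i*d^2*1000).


BC = m/(i*d^2*1000) = 23/(0.9 * 13^2 * 1000) = 0.0001512

0.0001512


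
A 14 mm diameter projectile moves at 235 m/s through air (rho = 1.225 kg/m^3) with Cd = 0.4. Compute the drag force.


A = pi*(d/2)^2 = pi*(14/2000)^2 = 1.53938e-04 m^2
Fd = 0.5*Cd*rho*A*v^2 = 0.5*0.4*1.225*1.53938e-04*235^2 = 2.083 N

2.083 N


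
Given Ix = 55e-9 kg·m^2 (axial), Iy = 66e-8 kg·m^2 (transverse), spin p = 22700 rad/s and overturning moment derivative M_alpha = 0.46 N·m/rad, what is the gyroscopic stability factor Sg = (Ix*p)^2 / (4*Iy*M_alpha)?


Sg = Ix^2 * p^2 / (4 * Iy * M_alpha) = (55e-9)^2 * 22700^2 / (4 * 66e-8 * 0.46) = 1.284

1.284


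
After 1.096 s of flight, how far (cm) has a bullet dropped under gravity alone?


drop = 0.5*g*t^2 = 0.5*9.81*1.096^2 = 5.89196 m ≈ 589.2 cm

589.2 cm


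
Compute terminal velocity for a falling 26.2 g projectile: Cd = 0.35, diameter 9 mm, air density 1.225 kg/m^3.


A = pi*(d/2)^2 = pi*(9/2000)^2 = 6.36173e-05 m^2
vt = sqrt(2mg/(Cd*rho*A)) = sqrt(2*0.0262*9.81/(0.35 * 1.225 * 6.36173e-05)) = 137.3 m/s

137.3 m/s


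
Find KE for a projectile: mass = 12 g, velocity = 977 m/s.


E = 0.5*m*v^2 = 0.5*0.012*977^2 = 5727 J

5727 J


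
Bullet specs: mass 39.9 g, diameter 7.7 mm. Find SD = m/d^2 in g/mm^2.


SD = m/d^2 = 39.9/7.7^2 = 0.673 g/mm^2

0.673 g/mm^2


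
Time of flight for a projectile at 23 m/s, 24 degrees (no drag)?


T = 2*v0*sin(theta)/g = 2*23*sin(24°)/9.81 = 1.907 s

1.907 s


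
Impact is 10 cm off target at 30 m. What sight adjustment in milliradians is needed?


1 mrad subtends 1 cm per 10 m of range, so adj = error_cm / (dist_m / 10) = 10 / (30/10) = 3.333 mrad

3.333 mrad


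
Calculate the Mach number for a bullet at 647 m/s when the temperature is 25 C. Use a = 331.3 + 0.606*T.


a = 331.3 + 0.606*(25) = 346.45 m/s
M = v/a = 647/346.45 = 1.868

1.868


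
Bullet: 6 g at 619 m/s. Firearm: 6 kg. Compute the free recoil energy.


v_r = m_p*v_p/m_gun = 0.006*619/6 = 0.619 m/s, E_r = 0.5*m_gun*v_r^2 = 0.5*6*0.619^2 = 1.149 J

1.149 J
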